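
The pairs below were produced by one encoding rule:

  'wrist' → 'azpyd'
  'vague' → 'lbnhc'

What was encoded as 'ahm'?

The output letters match the input read backwards, each shifted +7: wrist reversed is tsirw. Two steps: reverse the string, then apply a Caesar shift of +7.
Undoing it on ahm: shift back: a−7=t, h−7=a, m−7=f → taf; then reverse → fat.

fat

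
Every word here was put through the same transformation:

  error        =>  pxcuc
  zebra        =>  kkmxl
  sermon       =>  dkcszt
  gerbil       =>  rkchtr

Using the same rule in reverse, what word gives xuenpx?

Shifts by position in error: pos 0: e→p (+11), pos 1: r→x (+6), pos 2: r→c (+11), pos 3: o→u (+6) — repeating every 2. The shifts repeat in a cycle of length 2: positions 0,1,… shift by +11, +6, then the pattern repeats.
Reversing it on xuenpx: x−11=m, u−6=o, e−11=t, n−6=h, p−11=e, x−6=r.

mother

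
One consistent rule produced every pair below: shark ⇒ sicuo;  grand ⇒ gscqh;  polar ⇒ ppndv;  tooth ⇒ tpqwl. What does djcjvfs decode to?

In shark: s→s is +0, h→i is +1, a→c is +2, r→u is +3 — the shift increases by 1 each position. The shift increases by 1 at each position, starting from +0: 0, 1, 2, ….
Reversing it on djcjvfs: d−0=d, j−1=i, c−2=a, j−3=g, v−4=r, f−5=a, s−6=m.

diagram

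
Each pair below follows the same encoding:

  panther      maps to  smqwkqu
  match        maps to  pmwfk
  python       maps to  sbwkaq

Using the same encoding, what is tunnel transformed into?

wgqqqo

The shift depends on letter class: consonant p→s is +3, but vowel a→m is +12. The rule splits by letter class: vowels +12, consonants +3.
Applying it to tunnel: t(cons)+3=w, u(vowel)+12=g, n(cons)+3=q, n(cons)+3=q, e(vowel)+12=q, l(cons)+3=o.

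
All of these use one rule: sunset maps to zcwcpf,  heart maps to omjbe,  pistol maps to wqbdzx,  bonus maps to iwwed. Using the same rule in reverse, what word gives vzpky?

In sunset: s→z is +7, u→c is +8, n→w is +9, s→c is +10 — the shift increases by 1 each position. Each letter shifts forward by (position + 7), i.e. 7, 8, 9, … — the shift grows by one for each successive letter.
Reversing it on vzpky: v−7=o, z−8=r, p−9=g, k−10=a, y−11=n.

organ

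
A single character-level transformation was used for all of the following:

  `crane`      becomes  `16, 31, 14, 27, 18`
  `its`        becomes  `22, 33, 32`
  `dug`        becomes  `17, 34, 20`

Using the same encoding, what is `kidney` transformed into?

24, 22, 17, 27, 18, 38

c is letter #3 and maps to 16: an offset of 13. Each letter is replaced by its alphabet position (a=1..z=26) + 13.
Applying it to kidney: k=11→24, i=9→22, d=4→17, n=14→27, e=5→18, y=25→38.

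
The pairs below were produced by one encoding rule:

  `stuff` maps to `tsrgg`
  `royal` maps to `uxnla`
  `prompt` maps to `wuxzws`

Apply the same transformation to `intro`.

s(18)→t(19) and t(19)→s(18) fit y≡25x+11 (mod 26); the inverse of 25 mod 26 is 25. This is an affine cipher: with a=0,…,z=25, each position x becomes (25x+11) mod 26.
Applying it to intro: i(8)→25·8+11≡3=d; n(13)→25·13+11≡24=y; t(19)→25·19+11≡18=s; r(17)→25·17+11≡20=u; o(14)→25·14+11≡23=x (all mod 26).

dysux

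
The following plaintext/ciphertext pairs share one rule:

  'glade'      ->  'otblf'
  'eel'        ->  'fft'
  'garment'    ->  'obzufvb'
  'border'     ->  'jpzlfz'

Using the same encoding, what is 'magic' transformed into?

The shift depends on letter class: consonant g→o is +8, but vowel a→b is +1. The rule splits by letter class: vowels +1, consonants +8.
For magic: m(cons)+8=u, a(vowel)+1=b, g(cons)+8=o, i(vowel)+1=j, c(cons)+8=k.

ubojk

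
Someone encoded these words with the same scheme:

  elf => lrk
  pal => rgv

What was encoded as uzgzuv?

potato

The output letters match the input read backwards, each shifted +6: elf reversed is fle. The word is reversed, then every letter is shifted forward by 6.
Reversing it on uzgzuv: shift back: u−6=o, z−6=t, g−6=a, z−6=t, u−6=o, v−6=p → otatop; then reverse → potato.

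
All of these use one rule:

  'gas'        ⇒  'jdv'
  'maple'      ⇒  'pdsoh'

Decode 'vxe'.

Compare letters: g→j is +3, a→d is +3, s→v is +3 — a constant shift. Every letter moves 3 places later in the alphabet, wrapping around z→a.
Decoding vxe: v−3=s, x−3=u, e−3=b.

sub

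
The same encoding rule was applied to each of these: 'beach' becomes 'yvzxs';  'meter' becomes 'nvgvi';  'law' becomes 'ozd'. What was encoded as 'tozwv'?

Each pair mirrors across the alphabet (b↔y, e↔v, a↔z): positions sum to 25. Each letter is replaced by its mirror in the alphabet: a↔z, b↔y, c↔x, and so on (the Atbash cipher).
Reversing it on tozwv: t↔g, o↔l, z↔a, w↔d, v↔e.

glade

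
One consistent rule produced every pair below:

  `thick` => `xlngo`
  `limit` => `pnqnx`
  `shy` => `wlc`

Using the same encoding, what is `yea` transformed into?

cjf

The rule splits by letter class: vowels +5, consonants +4.
For yea: y(cons)+4=c, e(vowel)+5=j, a(vowel)+5=f.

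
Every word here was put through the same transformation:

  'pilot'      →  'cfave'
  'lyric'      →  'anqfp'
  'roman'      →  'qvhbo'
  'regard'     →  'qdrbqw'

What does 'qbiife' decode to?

This is an affine cipher: with a=0,…,z=25, each position x becomes (7x+1) mod 26.
Decoding qbiife: q(16)→15·(16−1)≡17=r; b(1)→15·(1−1)≡0=a; i(8)→15·(8−1)≡1=b; i(8)→15·(8−1)≡1=b; f(5)→15·(5−1)≡8=i; e(4)→15·(4−1)≡19=t (all mod 26).

rabbit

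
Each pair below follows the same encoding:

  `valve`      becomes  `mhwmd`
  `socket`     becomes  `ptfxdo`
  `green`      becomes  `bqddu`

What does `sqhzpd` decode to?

Each letter's alphabet position (a=0..z=25) is mapped through 25·x+7 mod 26 — an affine cipher.
Undoing it on sqhzpd: s(18)→25·(18−7)≡15=p; q(16)→25·(16−7)≡17=r; h(7)→25·(7−7)≡0=a; z(25)→25·(25−7)≡8=i; p(15)→25·(15−7)≡18=s; d(3)→25·(3−7)≡4=e (all mod 26).

praise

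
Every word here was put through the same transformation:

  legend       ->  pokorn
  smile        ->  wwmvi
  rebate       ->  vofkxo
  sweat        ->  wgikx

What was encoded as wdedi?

state

Shifts by position in legend: pos 0: l→p (+4), pos 1: e→o (+10), pos 2: g→k (+4), pos 3: e→o (+10) — repeating every 2. The shifts repeat in a cycle of length 2: positions 0,1,… shift by +4, +10, then the pattern repeats.
Decoding wdedi: w−4=s, d−10=t, e−4=a, d−10=t, i−4=e.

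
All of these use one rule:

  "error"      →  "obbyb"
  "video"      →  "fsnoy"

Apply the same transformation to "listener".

Compare letters: e→o is +10, r→b is +10, r→b is +10 — a constant shift. Every letter moves 10 places later in the alphabet, wrapping around z→a.
For listener: l+10=v, i+10=s, s+10=c, t+10=d, e+10=o, n+10=x, e+10=o, r+10=b.

vscdoxob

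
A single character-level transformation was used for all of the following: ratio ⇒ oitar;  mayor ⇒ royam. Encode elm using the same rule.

The output letters match the input read backwards: ratio reversed is oitar. The word is simply reversed.
Applying it to elm: reverse → mle.

mle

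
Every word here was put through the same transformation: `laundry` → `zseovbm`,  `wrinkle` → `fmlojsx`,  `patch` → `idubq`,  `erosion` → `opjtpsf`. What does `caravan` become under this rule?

The output letters match the input read backwards, each shifted +1: laundry reversed is yrdnual. Two steps: reverse the string, then apply a Caesar shift of +1.
Applying it to caravan: reverse → navarac; then shift: n+1=o, a+1=b, v+1=w, a+1=b, r+1=s, a+1=b, c+1=d.

obwbsbd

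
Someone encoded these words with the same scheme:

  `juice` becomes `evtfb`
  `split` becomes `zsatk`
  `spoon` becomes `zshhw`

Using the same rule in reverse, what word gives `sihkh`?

j(9)→e(4) and u(20)→v(21) fit y≡11x+9 (mod 26); the inverse of 11 mod 26 is 19. Each letter's alphabet position (a=0..z=25) is mapped through 11·x+9 mod 26 — an affine cipher.
Decoding sihkh: s(18)→19·(18−9)≡15=p; i(8)→19·(8−9)≡7=h; h(7)→19·(7−9)≡14=o; k(10)→19·(10−9)≡19=t; h(7)→19·(7−9)≡14=o (all mod 26).

photo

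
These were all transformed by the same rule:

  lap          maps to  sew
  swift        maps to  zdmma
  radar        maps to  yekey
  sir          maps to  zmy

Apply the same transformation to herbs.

oiyiz

The rule splits by letter class: vowels +4, consonants +7.
Applying it to herbs: h(cons)+7=o, e(vowel)+4=i, r(cons)+7=y, b(cons)+7=i, s(cons)+7=z.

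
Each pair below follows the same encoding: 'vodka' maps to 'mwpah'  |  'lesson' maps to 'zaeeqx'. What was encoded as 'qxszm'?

angle

The output letters match the input read backwards, each shifted +12: vodka reversed is akdov. Read the word backwards and shift each letter +12.
Undoing it on qxszm: shift back: q−12=e, x−12=l, s−12=g, z−12=n, m−12=a → elgna; then reverse → angle.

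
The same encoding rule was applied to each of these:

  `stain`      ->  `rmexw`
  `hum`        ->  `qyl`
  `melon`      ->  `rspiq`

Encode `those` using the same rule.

iwslx

Two steps: reverse the string, then apply a Caesar shift of +4.
On those: reverse → esoht; then shift: e+4=i, s+4=w, o+4=s, h+4=l, t+4=x.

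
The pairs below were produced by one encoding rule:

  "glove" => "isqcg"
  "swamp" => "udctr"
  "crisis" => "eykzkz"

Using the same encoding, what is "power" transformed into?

Shifts by position in glove: pos 0: g→i (+2), pos 1: l→s (+7), pos 2: o→q (+2), pos 3: v→c (+7) — repeating every 2. A repeating key of period 2 is used — shifts +2, +7 over and over.
On power: p+2=r, o+7=v, w+2=y, e+7=l, r+2=t.

rvylt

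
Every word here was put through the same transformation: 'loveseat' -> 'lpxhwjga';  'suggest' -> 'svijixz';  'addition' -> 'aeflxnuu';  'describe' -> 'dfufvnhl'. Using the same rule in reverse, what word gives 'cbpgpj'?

Each letter shifts forward by its position index (0, 1, 2, …) — the shift grows by one for each successive letter.
Undoing it on cbpgpj: c−0=c, b−1=a, p−2=n, g−3=d, p−4=l, j−5=e.

candle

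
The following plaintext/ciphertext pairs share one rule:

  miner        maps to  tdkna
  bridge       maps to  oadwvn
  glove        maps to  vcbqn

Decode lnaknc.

kernel

Treating letters as 0–25, the rule is x ↦ 17x + 23 (mod 26).
Reversing it on lnaknc: l(11)→23·(11−23)≡10=k; n(13)→23·(13−23)≡4=e; a(0)→23·(0−23)≡17=r; k(10)→23·(10−23)≡13=n; n(13)→23·(13−23)≡4=e; c(2)→23·(2−23)≡11=l (all mod 26).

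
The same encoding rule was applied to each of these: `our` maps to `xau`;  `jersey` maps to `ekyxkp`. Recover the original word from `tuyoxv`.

prison

The output letters match the input read backwards, each shifted +6: our reversed is ruo. Two steps: reverse the string, then apply a Caesar shift of +6.
Decoding tuyoxv: shift back: t−6=n, u−6=o, y−6=s, o−6=i, x−6=r, v−6=p → nosirp; then reverse → prison.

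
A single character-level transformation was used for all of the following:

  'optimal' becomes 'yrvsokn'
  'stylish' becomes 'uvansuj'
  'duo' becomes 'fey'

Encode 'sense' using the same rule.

Vowels shift forward by 10 and consonants shift forward by 2.
Applying it to sense: s(cons)+2=u, e(vowel)+10=o, n(cons)+2=p, s(cons)+2=u, e(vowel)+10=o.

uopuo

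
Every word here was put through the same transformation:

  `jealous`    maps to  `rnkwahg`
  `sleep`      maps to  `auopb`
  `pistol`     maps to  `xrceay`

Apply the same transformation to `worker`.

In jealous: j→r is +8, e→n is +9, a→k is +10, l→w is +11 — the shift increases by 1 each position. Letter i (0-indexed) is shifted by i+8, so successive shifts are 8, 9, 10, ….
For worker: w+8=e, o+9=x, r+10=b, k+11=v, e+12=q, r+13=e.

exbvqe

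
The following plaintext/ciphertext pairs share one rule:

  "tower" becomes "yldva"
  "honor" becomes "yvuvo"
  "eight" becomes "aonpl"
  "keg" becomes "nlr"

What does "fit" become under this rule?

The word is reversed, then every letter is shifted forward by 7.
On fit: reverse → tif; then shift: t+7=a, i+7=p, f+7=m.

apm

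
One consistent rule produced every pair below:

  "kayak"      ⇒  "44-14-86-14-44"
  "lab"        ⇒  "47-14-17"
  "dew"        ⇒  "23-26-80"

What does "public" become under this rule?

With a=1..z=26, the number is 3·pos + 11.
On public: p=16→59, u=21→74, b=2→17, l=12→47, i=9→38, c=3→20.

59-74-17-47-38-20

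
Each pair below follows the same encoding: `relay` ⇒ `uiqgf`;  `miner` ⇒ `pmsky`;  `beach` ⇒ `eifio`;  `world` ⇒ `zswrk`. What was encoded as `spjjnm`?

pledge

In relay: r→u is +3, e→i is +4, l→q is +5, a→g is +6 — the shift increases by 1 each position. Letter i (0-indexed) is shifted by i+3, so successive shifts are 3, 4, 5, ….
Reversing it on spjjnm: s−3=p, p−4=l, j−5=e, j−6=d, n−7=g, m−8=e.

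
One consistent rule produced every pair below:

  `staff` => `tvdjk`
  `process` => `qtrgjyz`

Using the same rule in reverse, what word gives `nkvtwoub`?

misprint

The shift increases by 1 at each position, starting from +1: 1, 2, 3, ….
Reversing it on nkvtwoub: n−1=m, k−2=i, v−3=s, t−4=p, w−5=r, o−6=i, u−7=n, b−8=t.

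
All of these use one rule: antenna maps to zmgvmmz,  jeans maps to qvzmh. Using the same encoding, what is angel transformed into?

Each pair mirrors across the alphabet (a↔z, n↔m, t↔g): positions sum to 25. Letters are reflected about the middle of the alphabet (position → 25−position): Atbash.
For angel: a↔z, n↔m, g↔t, e↔v, l↔o.

zmtvo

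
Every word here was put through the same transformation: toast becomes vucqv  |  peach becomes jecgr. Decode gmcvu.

The output letters match the input read backwards, each shifted +2: toast reversed is tsaot. Read the word backwards and shift each letter +2.
Decoding gmcvu: shift back: g−2=e, m−2=k, c−2=a, v−2=t, u−2=s → ekats; then reverse → stake.

stake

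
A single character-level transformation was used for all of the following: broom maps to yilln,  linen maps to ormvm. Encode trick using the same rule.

Letters are reflected about the middle of the alphabet (position → 25−position): Atbash.
Applying it to trick: t↔g, r↔i, i↔r, c↔x, k↔p.

girxp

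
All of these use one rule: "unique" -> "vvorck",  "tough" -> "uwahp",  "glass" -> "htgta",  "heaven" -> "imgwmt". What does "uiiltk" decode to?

Shifts by position in unique: pos 0: u→v (+1), pos 1: n→v (+8), pos 2: i→o (+6), pos 3: q→r (+1), pos 4: u→c (+8), pos 5: e→k (+6) — repeating every 3. It's a Vigenère-style cipher with numeric key [1,8,6]: position i shifts by key[i mod 3].
Undoing it on uiiltk: u−1=t, i−8=a, i−6=c, l−1=k, t−8=l, k−6=e.

tackle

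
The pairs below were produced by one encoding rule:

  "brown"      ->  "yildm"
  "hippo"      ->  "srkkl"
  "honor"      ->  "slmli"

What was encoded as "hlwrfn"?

sodium

Each letter is replaced by its mirror in the alphabet: a↔z, b↔y, c↔x, and so on (the Atbash cipher).
Reversing it on hlwrfn: h↔s, l↔o, w↔d, r↔i, f↔u, n↔m.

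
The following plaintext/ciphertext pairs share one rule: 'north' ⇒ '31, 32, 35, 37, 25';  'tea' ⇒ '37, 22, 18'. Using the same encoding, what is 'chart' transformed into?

20, 25, 18, 35, 37

n is letter #14 and maps to 31: an offset of 17. The number is (letter's place in the alphabet, a=1) + 17.
Applying it to chart: c=3→20, h=8→25, a=1→18, r=18→35, t=20→37.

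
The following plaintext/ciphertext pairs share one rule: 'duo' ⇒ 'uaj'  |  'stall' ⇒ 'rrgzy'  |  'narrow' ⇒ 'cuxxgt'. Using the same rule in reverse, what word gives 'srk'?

elm

The output letters match the input read backwards, each shifted +6: duo reversed is oud. The word is reversed, then every letter is shifted forward by 6.
Decoding srk: shift back: s−6=m, r−6=l, k−6=e → mle; then reverse → elm.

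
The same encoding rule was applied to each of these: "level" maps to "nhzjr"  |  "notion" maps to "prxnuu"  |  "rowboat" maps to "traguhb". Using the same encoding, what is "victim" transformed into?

Each letter shifts forward by (position + 2), i.e. 2, 3, 4, … — the shift grows by one for each successive letter.
For victim: v+2=x, i+3=l, c+4=g, t+5=y, i+6=o, m+7=t.

xlgyot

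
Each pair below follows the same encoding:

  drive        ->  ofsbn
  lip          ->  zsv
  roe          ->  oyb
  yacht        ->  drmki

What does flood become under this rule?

nyyvp

The output letters match the input read backwards, each shifted +10: drive reversed is evird. Two steps: reverse the string, then apply a Caesar shift of +10.
On flood: reverse → doolf; then shift: d+10=n, o+10=y, o+10=y, l+10=v, f+10=p.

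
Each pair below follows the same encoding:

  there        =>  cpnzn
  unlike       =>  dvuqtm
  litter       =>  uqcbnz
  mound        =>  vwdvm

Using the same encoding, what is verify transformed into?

emaqog

Shifts by position in there: pos 0: t→c (+9), pos 1: h→p (+8), pos 2: e→n (+9), pos 3: r→z (+8) — repeating every 2. It's a Vigenère-style cipher with numeric key [9,8]: position i shifts by key[i mod 2].
For verify: v+9=e, e+8=m, r+9=a, i+8=q, f+9=o, y+8=g.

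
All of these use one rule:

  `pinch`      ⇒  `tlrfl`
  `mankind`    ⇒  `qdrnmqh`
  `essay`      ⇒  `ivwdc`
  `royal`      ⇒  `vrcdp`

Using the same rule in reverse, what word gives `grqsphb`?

Shifts by position in pinch: pos 0: p→t (+4), pos 1: i→l (+3), pos 2: n→r (+4), pos 3: c→f (+3) — repeating every 2. It's a Vigenère-style cipher with numeric key [4,3]: position i shifts by key[i mod 2].
Undoing it on grqsphb: g−4=c, r−3=o, q−4=m, s−3=p, p−4=l, h−3=e, b−4=x.

complex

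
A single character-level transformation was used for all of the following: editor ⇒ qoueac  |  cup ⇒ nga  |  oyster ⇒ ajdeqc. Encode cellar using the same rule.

The rule splits by letter class: vowels +12, consonants +11.
Applying it to cellar: c(cons)+11=n, e(vowel)+12=q, l(cons)+11=w, l(cons)+11=w, a(vowel)+12=m, r(cons)+11=c.

nqwwmc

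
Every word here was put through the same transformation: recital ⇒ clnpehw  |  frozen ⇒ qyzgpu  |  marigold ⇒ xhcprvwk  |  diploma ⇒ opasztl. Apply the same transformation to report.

It's a Vigenère-style cipher with numeric key [11,7]: position i shifts by key[i mod 2].
On report: r+11=c, e+7=l, p+11=a, o+7=v, r+11=c, t+7=a.

clavca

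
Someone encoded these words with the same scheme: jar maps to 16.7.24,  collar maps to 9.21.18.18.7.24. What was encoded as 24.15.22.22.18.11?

ripple

Each letter is replaced by its alphabet position (a=1..z=26) + 6.
Decoding 24.15.22.22.18.11: 24→(24−6)÷1=18=r, 15→(15−6)÷1=9=i, 22→(22−6)÷1=16=p, 22→(22−6)÷1=16=p, 18→(18−6)÷1=12=l, 11→(11−6)÷1=5=e.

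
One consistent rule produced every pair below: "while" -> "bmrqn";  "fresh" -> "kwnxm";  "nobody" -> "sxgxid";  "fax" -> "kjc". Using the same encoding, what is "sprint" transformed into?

Two shifts are in play — +9 for a/e/i/o/u, +5 for every other letter.
For sprint: s(cons)+5=x, p(cons)+5=u, r(cons)+5=w, i(vowel)+9=r, n(cons)+5=s, t(cons)+5=y.

xuwrsy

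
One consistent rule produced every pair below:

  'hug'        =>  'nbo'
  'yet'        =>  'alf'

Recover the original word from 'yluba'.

tuner

The word is reversed, then every letter is shifted forward by 7.
Reversing it on yluba: shift back: y−7=r, l−7=e, u−7=n, b−7=u, a−7=t → renut; then reverse → tuner.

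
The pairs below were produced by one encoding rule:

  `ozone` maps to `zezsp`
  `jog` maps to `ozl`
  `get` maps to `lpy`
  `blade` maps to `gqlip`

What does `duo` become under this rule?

ifz

Two shifts are in play — +11 for a/e/i/o/u, +5 for every other letter.
Applying it to duo: d(cons)+5=i, u(vowel)+11=f, o(vowel)+11=z.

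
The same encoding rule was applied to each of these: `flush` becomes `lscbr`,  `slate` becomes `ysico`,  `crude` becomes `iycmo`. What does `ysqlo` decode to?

In flush: f→l is +6, l→s is +7, u→c is +8, s→b is +9 — the shift increases by 1 each position. The shift increases by 1 at each position, starting from +6: 6, 7, 8, ….
Undoing it on ysqlo: y−6=s, s−7=l, q−8=i, l−9=c, o−10=e.

slice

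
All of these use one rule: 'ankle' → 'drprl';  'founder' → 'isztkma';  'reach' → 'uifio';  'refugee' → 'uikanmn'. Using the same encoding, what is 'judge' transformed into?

myiml

Each letter shifts forward by (position + 3), i.e. 3, 4, 5, … — the shift grows by one for each successive letter.
On judge: j+3=m, u+4=y, d+5=i, g+6=m, e+7=l.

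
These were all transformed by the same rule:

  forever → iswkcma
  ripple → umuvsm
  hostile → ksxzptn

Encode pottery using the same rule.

The shift increases by 1 at each position, starting from +3: 3, 4, 5, ….
For pottery: p+3=s, o+4=s, t+5=y, t+6=z, e+7=l, r+8=z, y+9=h.

ssyzlzh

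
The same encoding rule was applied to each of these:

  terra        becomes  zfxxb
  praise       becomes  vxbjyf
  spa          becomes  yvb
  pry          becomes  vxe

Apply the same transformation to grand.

The shift depends on letter class: consonant t→z is +6, but vowel e→f is +1. Vowels shift forward by 1 and consonants shift forward by 6.
Applying it to grand: g(cons)+6=m, r(cons)+6=x, a(vowel)+1=b, n(cons)+6=t, d(cons)+6=j.

mxbtj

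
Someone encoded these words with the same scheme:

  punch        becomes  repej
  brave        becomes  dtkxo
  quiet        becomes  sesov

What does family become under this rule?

Two shifts are in play — +10 for a/e/i/o/u, +2 for every other letter.
For family: f(cons)+2=h, a(vowel)+10=k, m(cons)+2=o, i(vowel)+10=s, l(cons)+2=n, y(cons)+2=a.

hkosna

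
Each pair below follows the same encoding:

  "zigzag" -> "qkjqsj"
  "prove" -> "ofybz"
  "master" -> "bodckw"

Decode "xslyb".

The output letters match the input read backwards, each shifted +10: zigzag reversed is gazgiz. The word is reversed, then every letter is shifted forward by 10.
Reversing it on xslyb: shift back: x−10=n, s−10=i, l−10=b, y−10=o, b−10=r → nibor; then reverse → robin.

robin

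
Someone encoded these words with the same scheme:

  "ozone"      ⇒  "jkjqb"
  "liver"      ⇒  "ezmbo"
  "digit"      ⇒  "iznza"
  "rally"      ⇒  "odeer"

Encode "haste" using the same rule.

gdhab

o(14)→j(9) and z(25)→k(10) fit y≡19x+3 (mod 26); the inverse of 19 mod 26 is 11. This is an affine cipher: with a=0,…,z=25, each position x becomes (19x+3) mod 26.
Applying it to haste: h(7)→19·7+3≡6=g; a(0)→19·0+3≡3=d; s(18)→19·18+3≡7=h; t(19)→19·19+3≡0=a; e(4)→19·4+3≡1=b (all mod 26).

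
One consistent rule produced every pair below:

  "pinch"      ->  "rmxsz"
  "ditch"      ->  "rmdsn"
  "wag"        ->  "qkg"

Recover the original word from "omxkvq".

glance

The output letters match the input read backwards, each shifted +10: pinch reversed is hcnip. Read the word backwards and shift each letter +10.
Reversing it on omxkvq: shift back: o−10=e, m−10=c, x−10=n, k−10=a, v−10=l, q−10=g → ecnalg; then reverse → glance.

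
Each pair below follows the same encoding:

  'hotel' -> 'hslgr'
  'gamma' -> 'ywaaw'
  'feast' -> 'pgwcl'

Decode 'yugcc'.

This is an affine cipher: with a=0,…,z=25, each position x becomes (9x+22) mod 26.
Decoding yugcc: y(24)→3·(24−22)≡6=g; u(20)→3·(20−22)≡20=u; g(6)→3·(6−22)≡4=e; c(2)→3·(2−22)≡18=s; c(2)→3·(2−22)≡18=s (all mod 26).

guess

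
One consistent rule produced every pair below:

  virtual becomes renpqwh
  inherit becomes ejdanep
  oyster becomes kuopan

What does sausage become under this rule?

Compare letters: v→r is +22, i→e is +22, r→n is +22 — a constant shift. It's a constant shift of +22 (ROT22).
On sausage: s+22=o, a+22=w, u+22=q, s+22=o, a+22=w, g+22=c, e+22=a.

owqowca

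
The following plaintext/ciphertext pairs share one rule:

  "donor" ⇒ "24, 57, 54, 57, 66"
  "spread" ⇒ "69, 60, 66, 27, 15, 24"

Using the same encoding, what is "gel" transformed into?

33, 27, 48

d(#4)→24 and o(#15)→57: differences scale by 3, so n = 3·pos + 12. Each letter becomes 3×(its alphabet position, a=1..z=26) + 12.
On gel: g=7→33, e=5→27, l=12→48.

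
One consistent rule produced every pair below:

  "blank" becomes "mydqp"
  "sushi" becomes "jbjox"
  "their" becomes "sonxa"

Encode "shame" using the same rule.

Each letter's alphabet position (a=0..z=25) is mapped through 9·x+3 mod 26 — an affine cipher.
Applying it to shame: s(18)→9·18+3≡9=j; h(7)→9·7+3≡14=o; a(0)→9·0+3≡3=d; m(12)→9·12+3≡7=h; e(4)→9·4+3≡13=n (all mod 26).

jodhn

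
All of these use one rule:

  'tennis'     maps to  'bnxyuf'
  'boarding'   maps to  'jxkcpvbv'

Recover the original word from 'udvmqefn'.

In tennis: t→b is +8, e→n is +9, n→x is +10, n→y is +11 — the shift increases by 1 each position. Letter i (0-indexed) is shifted by i+8, so successive shifts are 8, 9, 10, ….
Undoing it on udvmqefn: u−8=m, d−9=u, v−10=l, m−11=b, q−12=e, e−13=r, f−14=r, n−15=y.

mulberry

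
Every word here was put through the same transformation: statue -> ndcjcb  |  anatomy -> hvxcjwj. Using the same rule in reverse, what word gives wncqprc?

The output letters match the input read backwards, each shifted +9: statue reversed is eutats. The word is reversed, then every letter is shifted forward by 9.
Decoding wncqprc: shift back: w−9=n, n−9=e, c−9=t, q−9=h, p−9=g, r−9=i, c−9=t → nethgit; then reverse → tighten.

tighten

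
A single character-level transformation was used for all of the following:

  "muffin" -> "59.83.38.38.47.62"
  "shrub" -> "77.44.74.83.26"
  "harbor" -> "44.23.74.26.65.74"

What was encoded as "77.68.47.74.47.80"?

m(#13)→59 and u(#21)→83: differences scale by 3, so n = 3·pos + 20. The formula is n = 3×(alphabet index, a=1) + 20.
Undoing it on 77.68.47.74.47.80: 77→(77−20)÷3=19=s, 68→(68−20)÷3=16=p, 47→(47−20)÷3=9=i, 74→(74−20)÷3=18=r, 47→(47−20)÷3=9=i, 80→(80−20)÷3=20=t.

spirit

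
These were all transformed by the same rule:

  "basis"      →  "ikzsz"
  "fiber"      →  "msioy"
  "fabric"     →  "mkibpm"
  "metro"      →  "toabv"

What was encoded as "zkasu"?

Shifts by position in basis: pos 0: b→i (+7), pos 1: a→k (+10), pos 2: s→z (+7), pos 3: i→s (+10) — repeating every 2. It's a Vigenère-style cipher with numeric key [7,10]: position i shifts by key[i mod 2].
Decoding zkasu: z−7=s, k−10=a, a−7=t, s−10=i, u−7=n.

satin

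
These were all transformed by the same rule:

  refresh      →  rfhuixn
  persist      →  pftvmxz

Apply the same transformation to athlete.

Letter i (0-indexed) is shifted by i+0, so successive shifts are 0, 1, 2, ….
For athlete: a+0=a, t+1=u, h+2=j, l+3=o, e+4=i, t+5=y, e+6=k.

aujoiyk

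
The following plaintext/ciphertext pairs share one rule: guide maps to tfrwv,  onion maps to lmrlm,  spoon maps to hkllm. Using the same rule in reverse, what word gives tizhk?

Each pair mirrors across the alphabet (g↔t, u↔f, i↔r): positions sum to 25. This is the alphabet-reversal cipher (Atbash): a becomes z, b becomes y, etc.
Decoding tizhk: t↔g, i↔r, z↔a, h↔s, k↔p.

grasp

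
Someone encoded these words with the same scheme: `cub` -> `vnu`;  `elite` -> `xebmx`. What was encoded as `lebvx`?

Compare letters: c→v is +19, u→n is +19, b→u is +19 — a constant shift. Every letter moves 19 places later in the alphabet, wrapping around z→a.
Decoding lebvx: l−19=s, e−19=l, b−19=i, v−19=c, x−19=e.

slice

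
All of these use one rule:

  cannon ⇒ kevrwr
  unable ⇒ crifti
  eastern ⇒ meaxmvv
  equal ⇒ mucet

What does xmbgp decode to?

Shifts by position in cannon: pos 0: c→k (+8), pos 1: a→e (+4), pos 2: n→v (+8), pos 3: n→r (+4) — repeating every 2. The shifts repeat in a cycle of length 2: positions 0,1,… shift by +8, +4, then the pattern repeats.
Reversing it on xmbgp: x−8=p, m−4=i, b−8=t, g−4=c, p−8=h.

pitch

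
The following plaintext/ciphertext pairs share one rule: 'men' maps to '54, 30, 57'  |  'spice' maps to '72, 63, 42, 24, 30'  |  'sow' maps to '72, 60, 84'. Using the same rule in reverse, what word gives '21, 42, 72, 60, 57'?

bison

The formula is n = 3×(alphabet index, a=1) + 15.
Reversing it on 21, 42, 72, 60, 57: 21→(21−15)÷3=2=b, 42→(42−15)÷3=9=i, 72→(72−15)÷3=19=s, 60→(60−15)÷3=15=o, 57→(57−15)÷3=14=n.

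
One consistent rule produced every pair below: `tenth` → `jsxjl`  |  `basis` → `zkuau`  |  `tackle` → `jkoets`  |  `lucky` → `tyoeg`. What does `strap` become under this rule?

ujfkb

Treating letters as 0–25, the rule is x ↦ 15x + 10 (mod 26).
For strap: s(18)→15·18+10≡20=u; t(19)→15·19+10≡9=j; r(17)→15·17+10≡5=f; a(0)→15·0+10≡10=k; p(15)→15·15+10≡1=b (all mod 26).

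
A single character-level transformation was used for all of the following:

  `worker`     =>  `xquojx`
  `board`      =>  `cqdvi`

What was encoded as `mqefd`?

lobby

In worker: w→x is +1, o→q is +2, r→u is +3, k→o is +4 — the shift increases by 1 each position. The shift increases by 1 at each position, starting from +1: 1, 2, 3, ….
Reversing it on mqefd: m−1=l, q−2=o, e−3=b, f−4=b, d−5=y.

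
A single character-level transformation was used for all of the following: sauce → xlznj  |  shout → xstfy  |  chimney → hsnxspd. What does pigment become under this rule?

utlxjyy

Shifts by position in sauce: pos 0: s→x (+5), pos 1: a→l (+11), pos 2: u→z (+5), pos 3: c→n (+11) — repeating every 2. It's a Vigenère-style cipher with numeric key [5,11]: position i shifts by key[i mod 2].
On pigment: p+5=u, i+11=t, g+5=l, m+11=x, e+5=j, n+11=y, t+5=y.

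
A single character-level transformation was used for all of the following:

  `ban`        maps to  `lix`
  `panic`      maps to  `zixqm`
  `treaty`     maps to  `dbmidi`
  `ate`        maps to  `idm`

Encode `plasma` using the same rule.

zvicwi

Vowels shift forward by 8 and consonants shift forward by 10.
For plasma: p(cons)+10=z, l(cons)+10=v, a(vowel)+8=i, s(cons)+10=c, m(cons)+10=w, a(vowel)+8=i.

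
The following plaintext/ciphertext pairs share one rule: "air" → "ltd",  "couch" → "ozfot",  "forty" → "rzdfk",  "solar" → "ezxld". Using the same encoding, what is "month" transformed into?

yzzft

The shift depends on letter class: consonant r→d is +12, but vowel a→l is +11. Two shifts are in play — +11 for a/e/i/o/u, +12 for every other letter.
On month: m(cons)+12=y, o(vowel)+11=z, n(cons)+12=z, t(cons)+12=f, h(cons)+12=t.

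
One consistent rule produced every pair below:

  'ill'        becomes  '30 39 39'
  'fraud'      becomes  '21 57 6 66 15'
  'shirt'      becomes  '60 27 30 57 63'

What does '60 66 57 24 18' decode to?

surge

The formula is n = 3×(alphabet index, a=1) + 3.
Reversing it on 60 66 57 24 18: 60→(60−3)÷3=19=s, 66→(66−3)÷3=21=u, 57→(57−3)÷3=18=r, 24→(24−3)÷3=7=g, 18→(18−3)÷3=5=e.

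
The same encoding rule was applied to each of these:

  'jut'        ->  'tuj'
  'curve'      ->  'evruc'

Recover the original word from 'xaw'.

wax

The output letters match the input read backwards: jut reversed is tuj. The word is simply reversed.
Decoding xaw: then reverse → wax.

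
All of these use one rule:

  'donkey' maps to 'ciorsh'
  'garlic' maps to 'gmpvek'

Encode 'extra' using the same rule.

The output letters match the input read backwards, each shifted +4: donkey reversed is yeknod. Read the word backwards and shift each letter +4.
On extra: reverse → artxe; then shift: a+4=e, r+4=v, t+4=x, x+4=b, e+4=i.

evxbi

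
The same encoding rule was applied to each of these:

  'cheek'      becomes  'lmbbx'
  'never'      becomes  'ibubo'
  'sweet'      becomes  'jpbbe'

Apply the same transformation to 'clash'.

c(2)→l(11) and h(7)→m(12) fit y≡21x+21 (mod 26); the inverse of 21 mod 26 is 5. This is an affine cipher: with a=0,…,z=25, each position x becomes (21x+21) mod 26.
On clash: c(2)→21·2+21≡11=l; l(11)→21·11+21≡18=s; a(0)→21·0+21≡21=v; s(18)→21·18+21≡9=j; h(7)→21·7+21≡12=m (all mod 26).

lsvjm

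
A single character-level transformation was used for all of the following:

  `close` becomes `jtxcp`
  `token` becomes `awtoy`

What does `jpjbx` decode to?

charm

In close: c→j is +7, l→t is +8, o→x is +9, s→c is +10 — the shift increases by 1 each position. The shift increases by 1 at each position, starting from +7: 7, 8, 9, ….
Reversing it on jpjbx: j−7=c, p−8=h, j−9=a, b−10=r, x−11=m.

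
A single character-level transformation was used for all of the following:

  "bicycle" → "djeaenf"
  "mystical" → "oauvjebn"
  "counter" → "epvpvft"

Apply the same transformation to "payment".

rbaofpv

Vowels shift forward by 1 and consonants shift forward by 2.
For payment: p(cons)+2=r, a(vowel)+1=b, y(cons)+2=a, m(cons)+2=o, e(vowel)+1=f, n(cons)+2=p, t(cons)+2=v.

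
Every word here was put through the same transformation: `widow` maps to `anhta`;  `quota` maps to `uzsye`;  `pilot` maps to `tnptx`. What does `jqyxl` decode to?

Shifts by position in widow: pos 0: w→a (+4), pos 1: i→n (+5), pos 2: d→h (+4), pos 3: o→t (+5) — repeating every 2. It's a Vigenère-style cipher with numeric key [4,5]: position i shifts by key[i mod 2].
Decoding jqyxl: j−4=f, q−5=l, y−4=u, x−5=s, l−4=h.

flush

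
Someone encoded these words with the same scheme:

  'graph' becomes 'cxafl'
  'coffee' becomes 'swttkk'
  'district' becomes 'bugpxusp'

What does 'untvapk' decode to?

inflate

g(6)→c(2) and r(17)→x(23) fit y≡9x+0 (mod 26); the inverse of 9 mod 26 is 3. Treating letters as 0–25, the rule is x ↦ 9x + 0 (mod 26).
Undoing it on untvapk: u(20)→3·(20−0)≡8=i; n(13)→3·(13−0)≡13=n; t(19)→3·(19−0)≡5=f; v(21)→3·(21−0)≡11=l; a(0)→3·(0−0)≡0=a; p(15)→3·(15−0)≡19=t; k(10)→3·(10−0)≡4=e (all mod 26).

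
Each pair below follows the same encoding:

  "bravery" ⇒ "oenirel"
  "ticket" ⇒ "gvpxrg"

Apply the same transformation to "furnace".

This is a Caesar cipher with shift 13.
On furnace: f+13=s, u+13=h, r+13=e, n+13=a, a+13=n, c+13=p, e+13=r.

sheanpr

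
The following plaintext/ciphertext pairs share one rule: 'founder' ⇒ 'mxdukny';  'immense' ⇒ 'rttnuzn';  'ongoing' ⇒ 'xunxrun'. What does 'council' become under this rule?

jxdujrs

Two shifts are in play — +9 for a/e/i/o/u, +7 for every other letter.
Applying it to council: c(cons)+7=j, o(vowel)+9=x, u(vowel)+9=d, n(cons)+7=u, c(cons)+7=j, i(vowel)+9=r, l(cons)+7=s.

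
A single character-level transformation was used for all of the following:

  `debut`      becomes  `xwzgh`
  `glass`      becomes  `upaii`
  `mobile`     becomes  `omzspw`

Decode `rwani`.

d(3)→x(23) and e(4)→w(22) fit y≡25x+0 (mod 26); the inverse of 25 mod 26 is 25. Each letter's alphabet position (a=0..z=25) is mapped through 25·x+0 mod 26 — an affine cipher.
Undoing it on rwani: r(17)→25·(17−0)≡9=j; w(22)→25·(22−0)≡4=e; a(0)→25·(0−0)≡0=a; n(13)→25·(13−0)≡13=n; i(8)→25·(8−0)≡18=s (all mod 26).

jeans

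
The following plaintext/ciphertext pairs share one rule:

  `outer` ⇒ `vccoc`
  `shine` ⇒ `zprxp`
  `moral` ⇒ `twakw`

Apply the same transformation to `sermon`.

Each letter shifts forward by (position + 7), i.e. 7, 8, 9, … — the shift grows by one for each successive letter.
On sermon: s+7=z, e+8=m, r+9=a, m+10=w, o+11=z, n+12=z.

zmawzz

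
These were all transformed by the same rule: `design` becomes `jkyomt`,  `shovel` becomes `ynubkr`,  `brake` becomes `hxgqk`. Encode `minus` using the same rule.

sotay

Compare letters: d→j is +6, e→k is +6, s→y is +6 — a constant shift. This is a Caesar cipher with shift 6.
Applying it to minus: m+6=s, i+6=o, n+6=t, u+6=a, s+6=y.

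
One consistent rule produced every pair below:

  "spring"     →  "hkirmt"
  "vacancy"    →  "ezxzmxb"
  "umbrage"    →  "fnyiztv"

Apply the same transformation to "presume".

Each pair mirrors across the alphabet (s↔h, p↔k, r↔i): positions sum to 25. Letters are reflected about the middle of the alphabet (position → 25−position): Atbash.
On presume: p↔k, r↔i, e↔v, s↔h, u↔f, m↔n, e↔v.

kivhfnv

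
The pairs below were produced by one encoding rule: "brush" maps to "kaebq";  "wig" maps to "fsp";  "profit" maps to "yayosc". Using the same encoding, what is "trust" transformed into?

caebc

The shift depends on letter class: consonant b→k is +9, but vowel u→e is +10. The rule splits by letter class: vowels +10, consonants +9.
On trust: t(cons)+9=c, r(cons)+9=a, u(vowel)+10=e, s(cons)+9=b, t(cons)+9=c.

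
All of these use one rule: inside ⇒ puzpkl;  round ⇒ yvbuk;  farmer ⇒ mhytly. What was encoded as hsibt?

album

Compare letters: i→p is +7, n→u is +7, s→z is +7 — a constant shift. It's a constant shift of +7 (ROT7).
Undoing it on hsibt: h−7=a, s−7=l, i−7=b, b−7=u, t−7=m.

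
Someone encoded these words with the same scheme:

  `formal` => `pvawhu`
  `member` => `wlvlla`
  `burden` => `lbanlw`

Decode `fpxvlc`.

A repeating key of period 3 is used — shifts +10, +7, +9 over and over.
Undoing it on fpxvlc: f−10=v, p−7=i, x−9=o, v−10=l, l−7=e, c−9=t.

violet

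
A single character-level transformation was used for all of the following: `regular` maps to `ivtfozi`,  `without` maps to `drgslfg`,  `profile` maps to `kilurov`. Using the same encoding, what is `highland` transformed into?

Each pair mirrors across the alphabet (r↔i, e↔v, g↔t): positions sum to 25. Letters are reflected about the middle of the alphabet (position → 25−position): Atbash.
For highland: h↔s, i↔r, g↔t, h↔s, l↔o, a↔z, n↔m, d↔w.

srtsozmw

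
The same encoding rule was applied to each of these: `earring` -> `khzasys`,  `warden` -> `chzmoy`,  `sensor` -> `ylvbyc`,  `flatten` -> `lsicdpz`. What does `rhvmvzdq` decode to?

landlord

Letter i (0-indexed) is shifted by i+6, so successive shifts are 6, 7, 8, ….
Decoding rhvmvzdq: r−6=l, h−7=a, v−8=n, m−9=d, v−10=l, z−11=o, d−12=r, q−13=d.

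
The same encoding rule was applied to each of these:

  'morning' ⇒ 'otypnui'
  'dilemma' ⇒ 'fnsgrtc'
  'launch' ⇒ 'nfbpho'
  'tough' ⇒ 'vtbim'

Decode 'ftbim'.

dough

The shifts repeat in a cycle of length 3: positions 0,1,… shift by +2, +5, +7, then the pattern repeats.
Undoing it on ftbim: f−2=d, t−5=o, b−7=u, i−2=g, m−5=h.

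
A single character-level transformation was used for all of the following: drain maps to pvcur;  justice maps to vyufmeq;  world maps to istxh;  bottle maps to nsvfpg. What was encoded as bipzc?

Shifts by position in drain: pos 0: d→p (+12), pos 1: r→v (+4), pos 2: a→c (+2), pos 3: i→u (+12), pos 4: n→r (+4) — repeating every 3. It's a Vigenère-style cipher with numeric key [12,4,2]: position i shifts by key[i mod 3].
Decoding bipzc: b−12=p, i−4=e, p−2=n, z−12=n, c−4=y.

penny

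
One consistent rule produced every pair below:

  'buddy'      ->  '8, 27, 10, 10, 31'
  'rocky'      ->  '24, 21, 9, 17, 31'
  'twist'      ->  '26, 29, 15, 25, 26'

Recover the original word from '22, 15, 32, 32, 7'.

The number is (letter's place in the alphabet, a=1) + 6.
Reversing it on 22, 15, 32, 32, 7: 22→(22−6)÷1=16=p, 15→(15−6)÷1=9=i, 32→(32−6)÷1=26=z, 32→(32−6)÷1=26=z, 7→(7−6)÷1=1=a.

pizza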